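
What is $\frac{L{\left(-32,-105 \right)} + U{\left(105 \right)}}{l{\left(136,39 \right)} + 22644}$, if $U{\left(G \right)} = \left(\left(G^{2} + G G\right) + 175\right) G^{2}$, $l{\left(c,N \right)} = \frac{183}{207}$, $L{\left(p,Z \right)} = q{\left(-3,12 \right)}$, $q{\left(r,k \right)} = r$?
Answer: $\frac{16907112918}{1562497} \approx 10821.0$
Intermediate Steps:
$L{\left(p,Z \right)} = -3$
$l{\left(c,N \right)} = \frac{61}{69}$ ($l{\left(c,N \right)} = 183 \cdot \frac{1}{207} = \frac{61}{69}$)
$U{\left(G \right)} = G^{2} \left(175 + 2 G^{2}\right)$ ($U{\left(G \right)} = \left(\left(G^{2} + G^{2}\right) + 175\right) G^{2} = \left(2 G^{2} + 175\right) G^{2} = \left(175 + 2 G^{2}\right) G^{2} = G^{2} \left(175 + 2 G^{2}\right)$)
$\frac{L{\left(-32,-105 \right)} + U{\left(105 \right)}}{l{\left(136,39 \right)} + 22644} = \frac{-3 + 105^{2} \left(175 + 2 \cdot 105^{2}\right)}{\frac{61}{69} + 22644} = \frac{-3 + 11025 \left(175 + 2 \cdot 11025\right)}{\frac{1562497}{69}} = \left(-3 + 11025 \left(175 + 22050\right)\right) \frac{69}{1562497} = \left(-3 + 11025 \cdot 22225\right) \frac{69}{1562497} = \left(-3 + 245030625\right) \frac{69}{1562497} = 245030622 \cdot \frac{69}{1562497} = \frac{16907112918}{1562497}$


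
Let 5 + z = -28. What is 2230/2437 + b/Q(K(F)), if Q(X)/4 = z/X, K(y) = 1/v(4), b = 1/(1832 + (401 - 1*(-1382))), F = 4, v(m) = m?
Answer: 4256443163/4651550640 ≈ 0.91506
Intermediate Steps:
z = -33 (z = -5 - 28 = -33)
b = 1/3615 (b = 1/(1832 + (401 + 1382)) = 1/(1832 + 1783) = 1/3615 ≈ 0.00027663)
K(y) = ¼ (K(y) = 1/4 = ¼)
Q(X) = -132/X (Q(X) = 4*(-33/X) = -132/X)
2230/2437 + b/Q(K(F)) = 2230/2437 + 1/(3615*((-132/¼))) = 2230*(1/2437) + 1/(3615*((-132*4))) = 2230/2437 + (1/3615)/(-528) = 2230/2437 + (1/3615)*(-1/528) = 2230/2437 - 1/1908720 = 4256443163/4651550640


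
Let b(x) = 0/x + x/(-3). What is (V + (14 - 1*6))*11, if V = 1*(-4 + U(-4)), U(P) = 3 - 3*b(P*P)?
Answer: 253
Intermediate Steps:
b(x) = -x/3 (b(x) = 0 + x*(-⅓) = 0 - x/3 = -x/3)
U(P) = 3 + P² (U(P) = 3 - (-1)*P*P = 3 - (-1)*P² = 3 + P²)
V = 15 (V = 1*(-4 + (3 + (-4)²)) = 1*(-4 + (3 + 16)) = 1*(-4 + 19) = 1*15 = 15)
(V + (14 - 1*6))*11 = (15 + (14 - 1*6))*11 = (15 + (14 - 6))*11 = (15 + 8)*11 = 23*11 = 253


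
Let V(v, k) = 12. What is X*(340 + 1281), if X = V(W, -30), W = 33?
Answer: 19452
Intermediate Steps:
X = 12
X*(340 + 1281) = 12*(340 + 1281) = 12*1621 = 19452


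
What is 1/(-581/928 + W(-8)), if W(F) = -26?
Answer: -928/24709 ≈ -0.037557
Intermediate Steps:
1/(-581/928 + W(-8)) = 1/(-581/928 - 26) = 1/(-24709/928) = -928/24709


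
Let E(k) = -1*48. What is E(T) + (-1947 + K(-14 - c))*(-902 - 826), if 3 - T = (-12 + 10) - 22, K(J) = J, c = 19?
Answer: 3421392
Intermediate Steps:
T = 27 (T = 3 - ((-12 + 10) - 22) = 3 - (-2 - 22) = 3 - 1*(-24) = 3 + 24 = 27)
E(k) = -48
E(T) + (-1947 + K(-14 - c))*(-902 - 826) = -48 + (-1947 + (-14 - 1*19))*(-902 - 826) = -48 + (-1947 + (-14 - 19))*(-1728) = -48 + (-1947 - 33)*(-1728) = -48 - 1980*(-1728) = -48 + 3421440 = 3421392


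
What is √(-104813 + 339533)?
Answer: 12*√1630 ≈ 484.48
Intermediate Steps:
√(-104813 + 339533) = √234720 = 12*√1630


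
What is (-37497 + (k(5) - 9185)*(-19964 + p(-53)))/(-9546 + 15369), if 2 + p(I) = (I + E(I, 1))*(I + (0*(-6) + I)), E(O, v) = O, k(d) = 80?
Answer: 26483051/1941 ≈ 13644.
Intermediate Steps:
p(I) = -2 + 4*I**2 (p(I) = -2 + (I + I)*(I + (0*(-6) + I)) = -2 + (2*I)*(I + (0 + I)) = -2 + (2*I)*(I + I) = -2 + (2*I)*(2*I) = -2 + 4*I**2)
(-37497 + (k(5) - 9185)*(-19964 + p(-53)))/(-9546 + 15369) = (-37497 + (80 - 9185)*(-19964 + (-2 + 4*(-53)**2)))/(-9546 + 15369) = (-37497 - 9105*(-19964 + (-2 + 4*2809)))/5823 = (-37497 - 9105*(-19964 + (-2 + 11236)))*(1/5823) = (-37497 - 9105*(-19964 + 11234))*(1/5823) = (-37497 - 9105*(-8730))*(1/5823) = (-37497 + 79486650)*(1/5823) = 79449153*(1/5823) = 26483051/1941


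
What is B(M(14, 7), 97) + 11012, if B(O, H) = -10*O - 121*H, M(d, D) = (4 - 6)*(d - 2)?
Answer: -485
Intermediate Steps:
M(d, D) = 4 - 2*d (M(d, D) = -2*(-2 + d) = 4 - 2*d)
B(O, H) = -121*H - 10*O
B(M(14, 7), 97) + 11012 = (-121*97 - 10*(4 - 2*14)) + 11012 = (-11737 - 10*(4 - 28)) + 11012 = (-11737 - 10*(-24)) + 11012 = (-11737 + 240) + 11012 = -11497 + 11012 = -485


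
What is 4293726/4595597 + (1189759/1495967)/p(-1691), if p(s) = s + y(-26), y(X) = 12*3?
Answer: 10625048174143387/11377895711829845 ≈ 0.93383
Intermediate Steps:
y(X) = 36
p(s) = 36 + s (p(s) = s + 36 = 36 + s)
4293726/4595597 + (1189759/1495967)/p(-1691) = 4293726/4595597 + (1189759/1495967)/(36 - 1691) = 4293726*(1/4595597) + (1189759*(1/1495967))/(-1655) = 4293726/4595597 + (1189759/1495967)*(-1/1655) = 4293726/4595597 - 1189759/2475825385 = 10625048174143387/11377895711829845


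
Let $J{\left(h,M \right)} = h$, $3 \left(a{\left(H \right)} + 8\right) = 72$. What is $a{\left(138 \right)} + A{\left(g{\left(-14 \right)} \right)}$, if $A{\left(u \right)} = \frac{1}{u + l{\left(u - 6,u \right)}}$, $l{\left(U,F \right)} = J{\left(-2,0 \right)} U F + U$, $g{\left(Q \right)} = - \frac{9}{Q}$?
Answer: $\frac{3506}{213} \approx 16.46$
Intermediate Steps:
$a{\left(H \right)} = 16$ ($a{\left(H \right)} = -8 + \frac{1}{3} \cdot 72 = -8 + 24 = 16$)
$l{\left(U,F \right)} = U - 2 F U$ ($l{\left(U,F \right)} = - 2 U F + U = - 2 F U + U = U - 2 F U$)
$A{\left(u \right)} = \frac{1}{u + \left(1 - 2 u\right) \left(-6 + u\right)}$ ($A{\left(u \right)} = \frac{1}{u + \left(u - 6\right) \left(1 - 2 u\right)} = \frac{1}{u + \left(-6 + u\right) \left(1 - 2 u\right)} = \frac{1}{u + \left(1 - 2 u\right) \left(-6 + u\right)}$)
$a{\left(138 \right)} + A{\left(g{\left(-14 \right)} \right)} = 16 + \frac{1}{- \frac{9}{-14} + \left(1 - 2 \left(- \frac{9}{-14}\right)\right) \left(-6 - \frac{9}{-14}\right)} = 16 + \frac{1}{\left(-9\right) \left(- \frac{1}{14}\right) + \left(1 - 2 \left(\left(-9\right) \left(- \frac{1}{14}\right)\right)\right) \left(-6 - - \frac{9}{14}\right)} = 16 + \frac{1}{\frac{9}{14} + \left(1 - \frac{9}{7}\right) \left(-6 + \frac{9}{14}\right)} = 16 + \frac{1}{\frac{9}{14} + \left(1 - \frac{9}{7}\right) \left(- \frac{75}{14}\right)} = 16 + \frac{1}{\frac{9}{14} - - \frac{75}{49}} = 16 + \frac{1}{\frac{9}{14} + \frac{75}{49}} = 16 + \frac{1}{\frac{213}{98}} = 16 + \frac{98}{213} = \frac{3506}{213}$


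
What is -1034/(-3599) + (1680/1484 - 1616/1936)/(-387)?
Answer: 2559349961/8932109769 ≈ 0.28653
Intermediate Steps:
-1034/(-3599) + (1680/1484 - 1616/1936)/(-387) = -1034*(-1/3599) + (1680*(1/1484) - 1616*1/1936)*(-1/387) = 1034/3599 + (60/53 - 101/121)*(-1/387) = 1034/3599 + (1907/6413)*(-1/387) = 1034/3599 - 1907/2481831 = 2559349961/8932109769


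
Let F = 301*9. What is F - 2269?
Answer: 440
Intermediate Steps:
F = 2709
F - 2269 = 2709 - 2269 = 440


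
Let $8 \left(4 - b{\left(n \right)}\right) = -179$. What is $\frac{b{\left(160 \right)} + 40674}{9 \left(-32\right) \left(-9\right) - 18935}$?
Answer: $- \frac{325603}{130744} \approx -2.4904$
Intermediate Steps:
$b{\left(n \right)} = \frac{211}{8}$ ($b{\left(n \right)} = 4 - - \frac{179}{8} = 4 + \frac{179}{8} = \frac{211}{8}$)
$\frac{b{\left(160 \right)} + 40674}{9 \left(-32\right) \left(-9\right) - 18935} = \frac{\frac{211}{8} + 40674}{9 \left(-32\right) \left(-9\right) - 18935} = \frac{325603}{8 \left(\left(-288\right) \left(-9\right) - 18935\right)} = \frac{325603}{8 \left(2592 - 18935\right)} = \frac{325603}{8 \left(-16343\right)} = \frac{325603}{8} \left(- \frac{1}{16343}\right) = - \frac{325603}{130744}$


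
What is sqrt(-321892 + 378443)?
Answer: sqrt(56551) ≈ 237.80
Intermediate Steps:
sqrt(-321892 + 378443) = sqrt(56551)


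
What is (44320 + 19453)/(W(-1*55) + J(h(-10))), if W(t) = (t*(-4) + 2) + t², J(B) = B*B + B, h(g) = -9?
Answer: 63773/3319 ≈ 19.215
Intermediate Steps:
J(B) = B + B² (J(B) = B² + B = B + B²)
W(t) = 2 + t² - 4*t (W(t) = (-4*t + 2) + t² = (2 - 4*t) + t² = 2 + t² - 4*t)
(44320 + 19453)/(W(-1*55) + J(h(-10))) = (44320 + 19453)/((2 + (-1*55)² - (-4)*55) - 9*(1 - 9)) = 63773/((2 + (-55)² - 4*(-55)) - 9*(-8)) = 63773/((2 + 3025 + 220) + 72) = 63773/(3247 + 72) = 63773/3319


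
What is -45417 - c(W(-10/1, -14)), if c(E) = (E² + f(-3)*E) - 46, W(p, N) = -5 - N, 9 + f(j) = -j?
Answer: -45398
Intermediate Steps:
f(j) = -9 - j
c(E) = -46 + E² - 6*E (c(E) = (E² + (-9 - 1*(-3))*E) - 46 = (E² + (-9 + 3)*E) - 46 = (E² - 6*E) - 46 = -46 + E² - 6*E)
-45417 - c(W(-10/1, -14)) = -45417 - (-46 + (-5 - 1*(-14))² - 6*(-5 - 1*(-14))) = -45417 - (-46 + (-5 + 14)² - 6*(-5 + 14)) = -45417 - (-46 + 9² - 6*9) = -45417 - (-46 + 81 - 54) = -45417 - 1*(-19) = -45417 + 19 = -45398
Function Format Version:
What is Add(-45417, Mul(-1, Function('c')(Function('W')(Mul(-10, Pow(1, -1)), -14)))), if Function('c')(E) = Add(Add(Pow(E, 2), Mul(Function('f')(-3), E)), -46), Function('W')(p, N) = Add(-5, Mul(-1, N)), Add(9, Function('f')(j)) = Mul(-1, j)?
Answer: -45398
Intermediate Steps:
Function('f')(j) = Add(-9, Mul(-1, j))
Function('c')(E) = Add(-46, Pow(E, 2), Mul(-6, E)) (Function('c')(E) = Add(Add(Pow(E, 2), Mul(Add(-9, Mul(-1, -3)), E)), -46) = Add(Add(Pow(E, 2), Mul(Add(-9, 3), E)), -46) = Add(Add(Pow(E, 2), Mul(-6, E)), -46) = Add(-46, Pow(E, 2), Mul(-6, E)))
Add(-45417, Mul(-1, Function('c')(Function('W')(Mul(-10, Pow(1, -1)), -14)))) = Add(-45417, Mul(-1, Add(-46, Pow(Add(-5, Mul(-1, -14)), 2), Mul(-6, Add(-5, Mul(-1, -14)))))) = Add(-45417, Mul(-1, Add(-46, Pow(Add(-5, 14), 2), Mul(-6, Add(-5, 14))))) = Add(-45417, Mul(-1, Add(-46, Pow(9, 2), Mul(-6, 9)))) = Add(-45417, Mul(-1, Add(-46, 81, -54))) = Add(-45417, Mul(-1, -19)) = Add(-45417, 19) = -45398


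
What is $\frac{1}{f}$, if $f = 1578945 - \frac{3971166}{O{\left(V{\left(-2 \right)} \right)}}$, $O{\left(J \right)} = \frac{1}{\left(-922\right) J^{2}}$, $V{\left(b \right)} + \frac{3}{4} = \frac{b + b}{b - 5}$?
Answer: $\frac{196}{23193317295} \approx 8.4507 \cdot 10^{-9}$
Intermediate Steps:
$V{\left(b \right)} = - \frac{3}{4} + \frac{2 b}{-5 + b}$ ($V{\left(b \right)} = - \frac{3}{4} + \frac{b + b}{b - 5} = - \frac{3}{4} + \frac{2 b}{-5 + b}$)
$O{\left(J \right)} = - \frac{1}{922 J^{2}}$
$f = \frac{23193317295}{196}$ ($f = 1578945 - \frac{3971166}{\left(- \frac{1}{922}\right) \frac{1}{\frac{25}{16} \frac{1}{\left(-5 - 2\right)^{2}} \left(3 - 2\right)^{2}}} = 1578945 - \frac{3971166}{\left(- \frac{1}{922}\right) \frac{1}{\frac{25}{784}}} = 1578945 - \frac{3971166}{\left(- \frac{1}{922}\right) \frac{784}{25}} = 1578945 - \frac{3971166}{- \frac{392}{11525}} = 1578945 - - \frac{22883844075}{196} = 1578945 + \frac{22883844075}{196} = \frac{23193317295}{196} \approx 1.1833 \cdot 10^{8}$)
$\frac{1}{f} = \frac{1}{\frac{23193317295}{196}} = \frac{196}{23193317295}$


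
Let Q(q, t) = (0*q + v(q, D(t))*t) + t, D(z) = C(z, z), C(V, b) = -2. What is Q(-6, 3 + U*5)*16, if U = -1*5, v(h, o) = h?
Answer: 1760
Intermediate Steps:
D(z) = -2
U = -5
Q(q, t) = t + q*t (Q(q, t) = (0*q + q*t) + t = (0 + q*t) + t = q*t + t = t + q*t)
Q(-6, 3 + U*5)*16 = ((3 - 5*5)*(1 - 6))*16 = ((3 - 25)*(-5))*16 = -22*(-5)*16 = 110*16 = 1760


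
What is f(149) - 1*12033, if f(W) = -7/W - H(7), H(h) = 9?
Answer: -1794265/149 ≈ -12042.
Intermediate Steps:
f(W) = -9 - 7/W (f(W) = -7/W - 1*9 = -7/W - 9 = -9 - 7/W)
f(149) - 1*12033 = (-9 - 7/149) - 1*12033 = (-9 - 7*1/149) - 12033 = (-9 - 7/149) - 12033 = -1348/149 - 12033 = -1794265/149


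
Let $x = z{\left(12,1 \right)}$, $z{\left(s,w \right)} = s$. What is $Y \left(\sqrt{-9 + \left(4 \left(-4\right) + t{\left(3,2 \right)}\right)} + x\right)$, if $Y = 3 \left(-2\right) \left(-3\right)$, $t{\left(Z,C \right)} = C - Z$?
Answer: $216 + 18 i \sqrt{26} \approx 216.0 + 91.782 i$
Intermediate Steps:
$x = 12$
$Y = 18$ ($Y = \left(-6\right) \left(-3\right) = 18$)
$Y \left(\sqrt{-9 + \left(4 \left(-4\right) + t{\left(3,2 \right)}\right)} + x\right) = 18 \left(\sqrt{-9 + \left(4 \left(-4\right) + \left(2 - 3\right)\right)} + 12\right) = 18 \left(\sqrt{-9 + \left(-16 + \left(2 - 3\right)\right)} + 12\right) = 18 \left(\sqrt{-9 - 17} + 12\right) = 18 \left(\sqrt{-26} + 12\right) = 18 \left(i \sqrt{26} + 12\right) = 18 \left(12 + i \sqrt{26}\right) = 216 + 18 i \sqrt{26}$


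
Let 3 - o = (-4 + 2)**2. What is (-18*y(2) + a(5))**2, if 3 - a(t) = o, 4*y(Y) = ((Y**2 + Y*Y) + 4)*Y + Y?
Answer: 12769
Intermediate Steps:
y(Y) = Y/4 + Y*(4 + 2*Y**2)/4 (y(Y) = (((Y**2 + Y*Y) + 4)*Y + Y)/4 = (((Y**2 + Y**2) + 4)*Y + Y)/4 = ((2*Y**2 + 4)*Y + Y)/4 = ((4 + 2*Y**2)*Y + Y)/4 = (Y*(4 + 2*Y**2) + Y)/4 = (Y + Y*(4 + 2*Y**2))/4 = Y/4 + Y*(4 + 2*Y**2)/4)
o = -1 (o = 3 - (-4 + 2)**2 = 3 - 1*(-2)**2 = 3 - 1*4 = 3 - 4 = -1)
a(t) = 4 (a(t) = 3 - 1*(-1) = 3 + 1 = 4)
(-18*y(2) + a(5))**2 = (-9*2*(5 + 2*2**2)/2 + 4)**2 = (-9*2*(5 + 2*4)/2 + 4)**2 = (-9*2*(5 + 8)/2 + 4)**2 = (-9*2*13/2 + 4)**2 = (-18*13/2 + 4)**2 = (-117 + 4)**2 = (-113)**2 = 12769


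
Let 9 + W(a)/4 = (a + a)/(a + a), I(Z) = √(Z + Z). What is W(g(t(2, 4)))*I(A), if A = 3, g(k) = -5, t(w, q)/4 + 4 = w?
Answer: -32*√6 ≈ -78.384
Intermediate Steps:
t(w, q) = -16 + 4*w
I(Z) = √2*√Z (I(Z) = √(2*Z) = √2*√Z)
W(a) = -32 (W(a) = -36 + 4*((a + a)/(a + a)) = -36 + 4*((2*a)/((2*a))) = -36 + 4*((2*a)*(1/(2*a))) = -36 + 4*1 = -36 + 4 = -32)
W(g(t(2, 4)))*I(A) = -32*√2*√3 = -32*√6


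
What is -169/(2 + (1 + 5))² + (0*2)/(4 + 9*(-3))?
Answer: -169/64 ≈ -2.6406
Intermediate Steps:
-169/(2 + (1 + 5))² + (0*2)/(4 + 9*(-3)) = -169/(2 + 6)² + 0/(4 - 27) = -169/(8²) + 0/(-23) = -169/64 + 0*(-1/23) = -169*1/64 + 0 = -169/64 + 0 = -169/64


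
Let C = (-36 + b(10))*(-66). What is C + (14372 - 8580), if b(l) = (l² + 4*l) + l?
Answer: -1732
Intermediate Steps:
b(l) = l² + 5*l
C = -7524 (C = (-36 + 10*(5 + 10))*(-66) = (-36 + 10*15)*(-66) = (-36 + 150)*(-66) = 114*(-66) = -7524)
C + (14372 - 8580) = -7524 + (14372 - 8580) = -7524 + 5792 = -1732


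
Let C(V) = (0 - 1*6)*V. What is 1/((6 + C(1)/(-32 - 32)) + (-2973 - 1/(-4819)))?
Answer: -154208/457520647 ≈ -0.00033705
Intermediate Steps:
C(V) = -6*V (C(V) = (0 - 6)*V = -6*V)
1/((6 + C(1)/(-32 - 32)) + (-2973 - 1/(-4819))) = 1/((6 + (-6*1)/(-32 - 32)) + (-2973 - 1/(-4819))) = 1/((6 - 6/(-64)) + (-2973 - 1*(-1/4819))) = 1/((6 - 1/64*(-6)) + (-2973 + 1/4819)) = 1/((6 + 3/32) - 14326886/4819) = 1/(195/32 - 14326886/4819) = 1/(-457520647/154208) = -154208/457520647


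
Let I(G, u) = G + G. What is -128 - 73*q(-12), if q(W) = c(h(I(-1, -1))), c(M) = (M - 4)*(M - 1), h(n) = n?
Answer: -1442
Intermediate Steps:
I(G, u) = 2*G
c(M) = (-1 + M)*(-4 + M) (c(M) = (-4 + M)*(-1 + M) = (-1 + M)*(-4 + M))
q(W) = 18 (q(W) = 4 + (2*(-1))² - 10*(-1) = 4 + (-2)² - 5*(-2) = 4 + 4 + 10 = 18)
-128 - 73*q(-12) = -128 - 73*18 = -128 - 1314 = -1442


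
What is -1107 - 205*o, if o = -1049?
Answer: 213938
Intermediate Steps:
-1107 - 205*o = -1107 - 205*(-1049) = -1107 + 215045 = 213938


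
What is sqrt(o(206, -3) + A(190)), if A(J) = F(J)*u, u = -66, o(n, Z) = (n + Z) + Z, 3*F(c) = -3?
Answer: sqrt(266) ≈ 16.310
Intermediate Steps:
F(c) = -1 (F(c) = (1/3)*(-3) = -1)
o(n, Z) = n + 2*Z (o(n, Z) = (Z + n) + Z = n + 2*Z)
A(J) = 66 (A(J) = -1*(-66) = 66)
sqrt(o(206, -3) + A(190)) = sqrt((206 + 2*(-3)) + 66) = sqrt((206 - 6) + 66) = sqrt(200 + 66) = sqrt(266)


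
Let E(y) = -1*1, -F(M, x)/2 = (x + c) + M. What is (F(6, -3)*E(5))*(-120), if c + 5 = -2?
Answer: 960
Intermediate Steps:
c = -7 (c = -5 - 2 = -7)
F(M, x) = 14 - 2*M - 2*x (F(M, x) = -2*((x - 7) + M) = -2*((-7 + x) + M) = -2*(-7 + M + x) = 14 - 2*M - 2*x)
E(y) = -1
(F(6, -3)*E(5))*(-120) = ((14 - 2*6 - 2*(-3))*(-1))*(-120) = ((14 - 12 + 6)*(-1))*(-120) = (8*(-1))*(-120) = -8*(-120) = 960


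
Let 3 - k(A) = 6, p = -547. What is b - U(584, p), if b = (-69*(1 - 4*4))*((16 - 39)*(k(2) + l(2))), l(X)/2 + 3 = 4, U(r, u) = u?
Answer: 24352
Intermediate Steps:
k(A) = -3 (k(A) = 3 - 1*6 = 3 - 6 = -3)
l(X) = 2 (l(X) = -6 + 2*4 = -6 + 8 = 2)
b = 23805 (b = (-69*(1 - 4*4))*((16 - 39)*(-3 + 2)) = (-69*(1 - 16))*(-23*(-1)) = -69*(-15)*23 = 1035*23 = 23805)
b - U(584, p) = 23805 - 1*(-547) = 23805 + 547 = 24352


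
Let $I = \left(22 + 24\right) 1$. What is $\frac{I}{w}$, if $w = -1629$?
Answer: $- \frac{46}{1629} \approx -0.028238$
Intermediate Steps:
$I = 46$ ($I = 46 \cdot 1 = 46$)
$\frac{I}{w} = \frac{46}{-1629} = 46 \left(- \frac{1}{1629}\right) = - \frac{46}{1629}$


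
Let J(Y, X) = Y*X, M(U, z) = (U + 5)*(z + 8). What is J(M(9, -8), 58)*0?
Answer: 0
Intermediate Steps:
M(U, z) = (5 + U)*(8 + z)
J(Y, X) = X*Y
J(M(9, -8), 58)*0 = (58*(40 + 5*(-8) + 8*9 + 9*(-8)))*0 = (58*(40 - 40 + 72 - 72))*0 = (58*0)*0 = 0*0 = 0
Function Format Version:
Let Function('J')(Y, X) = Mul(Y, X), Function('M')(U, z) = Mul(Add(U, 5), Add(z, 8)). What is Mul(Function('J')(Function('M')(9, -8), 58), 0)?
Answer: 0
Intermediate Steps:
Function('M')(U, z) = Mul(Add(5, U), Add(8, z))
Function('J')(Y, X) = Mul(X, Y)
Mul(Function('J')(Function('M')(9, -8), 58), 0) = Mul(Mul(58, Add(40, Mul(5, -8), Mul(8, 9), Mul(9, -8))), 0) = Mul(Mul(58, Add(40, -40, 72, -72)), 0) = Mul(Mul(58, 0), 0) = Mul(0, 0) = 0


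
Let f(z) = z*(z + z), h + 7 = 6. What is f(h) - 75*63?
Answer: -4723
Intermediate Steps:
h = -1 (h = -7 + 6 = -1)
f(z) = 2*z**2 (f(z) = z*(2*z) = 2*z**2)
f(h) - 75*63 = 2*(-1)**2 - 75*63 = 2*1 - 4725 = 2 - 4725 = -4723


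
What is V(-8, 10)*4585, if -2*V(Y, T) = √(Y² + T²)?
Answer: -4585*√41 ≈ -29358.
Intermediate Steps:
V(Y, T) = -√(T² + Y²)/2 (V(Y, T) = -√(Y² + T²)/2 = -√(T² + Y²)/2)
V(-8, 10)*4585 = -√(10² + (-8)²)/2*4585 = -√(100 + 64)/2*4585 = -√41*4585 = -4585*√41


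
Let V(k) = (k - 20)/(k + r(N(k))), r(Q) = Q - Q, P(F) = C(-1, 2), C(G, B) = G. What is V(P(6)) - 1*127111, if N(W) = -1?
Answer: -127090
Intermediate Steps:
P(F) = -1
r(Q) = 0
V(k) = (-20 + k)/k (V(k) = (k - 20)/(k + 0) = (-20 + k)/k)
V(P(6)) - 1*127111 = (-20 - 1)/(-1) - 1*127111 = -1*(-21) - 127111 = 21 - 127111 = -127090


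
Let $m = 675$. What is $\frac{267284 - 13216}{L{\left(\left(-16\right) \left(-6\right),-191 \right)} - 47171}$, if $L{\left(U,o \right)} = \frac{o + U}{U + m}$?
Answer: $- \frac{48971607}{9092234} \approx -5.3861$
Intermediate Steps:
$L{\left(U,o \right)} = \frac{U + o}{675 + U}$ ($L{\left(U,o \right)} = \frac{o + U}{U + 675} = \frac{U + o}{675 + U}$)
$\frac{267284 - 13216}{L{\left(\left(-16\right) \left(-6\right),-191 \right)} - 47171} = \frac{267284 - 13216}{\frac{\left(-16\right) \left(-6\right) - 191}{675 - -96} - 47171} = \frac{254068}{\frac{96 - 191}{675 + 96} - 47171} = \frac{254068}{\frac{1}{771} \left(-95\right) - 47171} = \frac{254068}{- \frac{95}{771} - 47171} = \frac{254068}{- \frac{36368936}{771}} = 254068 \left(- \frac{771}{36368936}\right) = - \frac{48971607}{9092234}$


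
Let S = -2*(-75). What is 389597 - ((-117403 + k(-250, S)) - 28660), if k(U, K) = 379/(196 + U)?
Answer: 28926019/54 ≈ 5.3567e+5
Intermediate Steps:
S = 150
389597 - ((-117403 + k(-250, S)) - 28660) = 389597 - ((-117403 + 379/(196 - 250)) - 28660) = 389597 - ((-117403 + 379/(-54)) - 28660) = 389597 - ((-117403 + 379*(-1/54)) - 28660) = 389597 - ((-117403 - 379/54) - 28660) = 389597 - (-6340141/54 - 28660) = 389597 - 1*(-7887781/54) = 389597 + 7887781/54 = 28926019/54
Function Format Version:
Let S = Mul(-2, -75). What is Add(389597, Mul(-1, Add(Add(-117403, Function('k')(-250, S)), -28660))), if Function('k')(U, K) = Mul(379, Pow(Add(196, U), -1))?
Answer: Rational(28926019, 54) ≈ 5.3567e+5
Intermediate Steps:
S = 150
Add(389597, Mul(-1, Add(Add(-117403, Function('k')(-250, S)), -28660))) = Add(389597, Mul(-1, Add(Add(-117403, Mul(379, Pow(Add(196, -250), -1))), -28660))) = Add(389597, Mul(-1, Add(Add(-117403, Mul(379, Pow(-54, -1))), -28660))) = Add(389597, Mul(-1, Add(Add(-117403, Mul(379, Rational(-1, 54))), -28660))) = Add(389597, Mul(-1, Add(Add(-117403, Rational(-379, 54)), -28660))) = Add(389597, Mul(-1, Add(Rational(-6340141, 54), -28660))) = Add(389597, Mul(-1, Rational(-7887781, 54))) = Add(389597, Rational(7887781, 54)) = Rational(28926019, 54)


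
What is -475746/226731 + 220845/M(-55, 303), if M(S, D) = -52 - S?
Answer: 5563442273/75577 ≈ 73613.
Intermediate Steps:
-475746/226731 + 220845/M(-55, 303) = -475746/226731 + 220845/(-52 - 1*(-55)) = -475746*1/226731 + 220845/(-52 + 55) = -158582/75577 + 220845/3 = -158582/75577 + 220845*(1/3) = -158582/75577 + 73615 = 5563442273/75577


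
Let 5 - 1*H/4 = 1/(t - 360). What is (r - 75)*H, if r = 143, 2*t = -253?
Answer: 1323824/973 ≈ 1360.6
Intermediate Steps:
t = -253/2 (t = (1/2)*(-253) = -253/2 ≈ -126.50)
H = 19468/973 (H = 20 - 4/(-253/2 - 360) = 20 - 4/(-973/2) = 20 - 4*(-2/973) = 20 + 8/973 = 19468/973 ≈ 20.008)
(r - 75)*H = (143 - 75)*(19468/973) = 68*(19468/973) = 1323824/973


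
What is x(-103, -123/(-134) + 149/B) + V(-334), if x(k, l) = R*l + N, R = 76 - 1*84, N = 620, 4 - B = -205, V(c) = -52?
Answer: 7771012/14003 ≈ 554.95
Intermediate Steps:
B = 209 (B = 4 - 1*(-205) = 4 + 205 = 209)
R = -8 (R = 76 - 84 = -8)
x(k, l) = 620 - 8*l (x(k, l) = -8*l + 620 = 620 - 8*l)
x(-103, -123/(-134) + 149/B) + V(-334) = (620 - 8*(-123/(-134) + 149/209)) - 52 = (620 - 8*(-123*(-1/134) + 149*(1/209))) - 52 = (620 - 8*(123/134 + 149/209)) - 52 = (620 - 8*45673/28006) - 52 = (620 - 182692/14003) - 52 = 8499168/14003 - 52 = 7771012/14003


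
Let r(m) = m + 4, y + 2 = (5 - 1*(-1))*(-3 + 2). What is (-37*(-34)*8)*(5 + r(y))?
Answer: 10064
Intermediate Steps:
y = -8 (y = -2 + (5 - 1*(-1))*(-3 + 2) = -2 + (5 + 1)*(-1) = -2 + 6*(-1) = -2 - 6 = -8)
r(m) = 4 + m
(-37*(-34)*8)*(5 + r(y)) = (-37*(-34)*8)*(5 + (4 - 8)) = (1258*8)*(5 - 4) = 10064*1 = 10064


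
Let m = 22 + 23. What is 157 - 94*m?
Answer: -4073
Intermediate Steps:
m = 45
157 - 94*m = 157 - 94*45 = 157 - 4230 = -4073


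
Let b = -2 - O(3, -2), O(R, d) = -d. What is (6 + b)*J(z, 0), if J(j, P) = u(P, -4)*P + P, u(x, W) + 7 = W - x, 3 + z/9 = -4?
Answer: 0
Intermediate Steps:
z = -63 (z = -27 + 9*(-4) = -27 - 36 = -63)
u(x, W) = -7 + W - x (u(x, W) = -7 + (W - x) = -7 + W - x)
J(j, P) = P + P*(-11 - P) (J(j, P) = (-7 - 4 - P)*P + P = (-11 - P)*P + P = P*(-11 - P) + P = P + P*(-11 - P))
b = -4 (b = -2 - (-1)*(-2) = -2 - 1*2 = -2 - 2 = -4)
(6 + b)*J(z, 0) = (6 - 4)*(-1*0*(10 + 0)) = 2*(-1*0*10) = 2*0 = 0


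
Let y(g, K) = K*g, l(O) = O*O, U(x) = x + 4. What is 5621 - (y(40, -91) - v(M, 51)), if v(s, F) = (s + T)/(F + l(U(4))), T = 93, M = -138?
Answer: 212994/23 ≈ 9260.6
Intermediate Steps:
U(x) = 4 + x
l(O) = O²
v(s, F) = (93 + s)/(64 + F) (v(s, F) = (s + 93)/(F + (4 + 4)²) = (93 + s)/(F + 8²) = (93 + s)/(F + 64) = (93 + s)/(64 + F))
5621 - (y(40, -91) - v(M, 51)) = 5621 - (-91*40 - (93 - 138)/(64 + 51)) = 5621 - (-3640 - (-45)/115) = 5621 - (-3640 - 1*(-9/23)) = 5621 - (-3640 + 9/23) = 5621 - 1*(-83711/23) = 5621 + 83711/23 = 212994/23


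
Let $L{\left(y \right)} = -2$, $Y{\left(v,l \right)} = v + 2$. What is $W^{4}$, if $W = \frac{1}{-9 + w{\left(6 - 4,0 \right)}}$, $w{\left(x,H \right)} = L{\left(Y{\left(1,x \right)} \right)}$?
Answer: $\frac{1}{14641} \approx 6.8301 \cdot 10^{-5}$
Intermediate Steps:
$Y{\left(v,l \right)} = 2 + v$
$w{\left(x,H \right)} = -2$
$W = - \frac{1}{11}$ ($W = \frac{1}{-9 - 2} = \frac{1}{-11} = - \frac{1}{11} \approx -0.090909$)
$W^{4} = \left(- \frac{1}{11}\right)^{4} = \frac{1}{14641}$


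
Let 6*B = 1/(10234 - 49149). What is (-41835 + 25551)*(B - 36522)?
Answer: 23143694113634/38915 ≈ 5.9472e+8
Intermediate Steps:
B = -1/233490 (B = 1/(6*(10234 - 49149)) = (1/6)/(-38915) = (1/6)*(-1/38915) = -1/233490 ≈ -4.2828e-6)
(-41835 + 25551)*(B - 36522) = (-41835 + 25551)*(-1/233490 - 36522) = -16284*(-8527521781/233490) = 23143694113634/38915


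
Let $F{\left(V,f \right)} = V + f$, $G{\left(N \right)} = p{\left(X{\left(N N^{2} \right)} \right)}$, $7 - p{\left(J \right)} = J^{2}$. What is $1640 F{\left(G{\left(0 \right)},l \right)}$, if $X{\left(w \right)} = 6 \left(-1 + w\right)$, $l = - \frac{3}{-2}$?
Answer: $-45100$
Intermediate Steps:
$l = \frac{3}{2}$ ($l = \left(-3\right) \left(- \frac{1}{2}\right) = \frac{3}{2} \approx 1.5$)
$X{\left(w \right)} = -6 + 6 w$
$p{\left(J \right)} = 7 - J^{2}$
$G{\left(N \right)} = 7 - \left(-6 + 6 N^{3}\right)^{2}$ ($G{\left(N \right)} = 7 - \left(-6 + 6 N N^{2}\right)^{2} = 7 - \left(-6 + 6 N^{3}\right)^{2}$)
$1640 F{\left(G{\left(0 \right)},l \right)} = 1640 \left(\left(7 - 36 \left(-1 + 0^{3}\right)^{2}\right) + \frac{3}{2}\right) = 1640 \left(\left(7 - 36 \left(-1 + 0\right)^{2}\right) + \frac{3}{2}\right) = 1640 \left(\left(7 - 36 \left(-1\right)^{2}\right) + \frac{3}{2}\right) = 1640 \left(\left(7 - 36\right) + \frac{3}{2}\right) = 1640 \left(-29 + \frac{3}{2}\right) = 1640 \left(- \frac{55}{2}\right) = -45100$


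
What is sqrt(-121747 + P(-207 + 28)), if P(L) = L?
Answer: I*sqrt(121926) ≈ 349.18*I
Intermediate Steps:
sqrt(-121747 + P(-207 + 28)) = sqrt(-121747 + (-207 + 28)) = sqrt(-121747 - 179) = sqrt(-121926) = I*sqrt(121926)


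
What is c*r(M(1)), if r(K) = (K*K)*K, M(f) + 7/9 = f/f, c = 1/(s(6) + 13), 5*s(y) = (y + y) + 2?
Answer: 40/57591 ≈ 0.00069455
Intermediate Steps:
s(y) = ⅖ + 2*y/5 (s(y) = ((y + y) + 2)/5 = (2*y + 2)/5 = (2 + 2*y)/5 = ⅖ + 2*y/5)
c = 5/79 (c = 1/((⅖ + (⅖)*6) + 13) = 1/((⅖ + 12/5) + 13) = 1/(14/5 + 13) = 1/(79/5) = 5/79 ≈ 0.063291)
M(f) = 2/9 (M(f) = -7/9 + f/f = -7/9 + 1 = 2/9)
r(K) = K³ (r(K) = K²*K = K³)
c*r(M(1)) = 5*(2/9)³/79 = (5/79)*(8/729) = 40/57591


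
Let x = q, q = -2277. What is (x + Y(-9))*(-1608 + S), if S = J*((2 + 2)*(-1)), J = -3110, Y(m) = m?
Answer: -24761952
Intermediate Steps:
x = -2277
S = 12440 (S = -3110*(2 + 2)*(-1) = -12440*(-1) = -3110*(-4) = 12440)
(x + Y(-9))*(-1608 + S) = (-2277 - 9)*(-1608 + 12440) = -2286*10832 = -24761952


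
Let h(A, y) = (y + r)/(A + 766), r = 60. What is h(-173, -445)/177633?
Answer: -385/105336369 ≈ -3.6550e-6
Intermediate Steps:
h(A, y) = (60 + y)/(766 + A) (h(A, y) = (y + 60)/(A + 766) = (60 + y)/(766 + A))
h(-173, -445)/177633 = ((60 - 445)/(766 - 173))/177633 = (-385/593)*(1/177633) = ((1/593)*(-385))*(1/177633) = -385/593*1/177633 = -385/105336369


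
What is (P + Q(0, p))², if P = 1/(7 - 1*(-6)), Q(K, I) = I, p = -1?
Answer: 144/169 ≈ 0.85207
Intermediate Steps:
P = 1/13 (P = 1/(7 + 6) = 1/13 ≈ 0.076923)
(P + Q(0, p))² = (1/13 - 1)² = (-12/13)² = 144/169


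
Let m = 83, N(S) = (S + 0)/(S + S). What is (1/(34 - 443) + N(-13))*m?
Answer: 33781/818 ≈ 41.297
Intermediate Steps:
N(S) = 1/2 (N(S) = S/((2*S)) = S*(1/(2*S)) = 1/2)
(1/(34 - 443) + N(-13))*m = (1/(34 - 443) + 1/2)*83 = (1/(-409) + 1/2)*83 = (-1/409 + 1/2)*83 = (407/818)*83 = 33781/818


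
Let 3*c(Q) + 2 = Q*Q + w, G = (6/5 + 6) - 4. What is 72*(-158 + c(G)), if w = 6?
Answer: -275856/25 ≈ -11034.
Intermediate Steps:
G = 16/5 (G = (6*(1/5) + 6) - 4 = (6/5 + 6) - 4 = 36/5 - 4 = 16/5 ≈ 3.2000)
c(Q) = 4/3 + Q**2/3 (c(Q) = -2/3 + (Q*Q + 6)/3 = -2/3 + (Q**2 + 6)/3 = -2/3 + (6 + Q**2)/3 = -2/3 + (2 + Q**2/3) = 4/3 + Q**2/3)
72*(-158 + c(G)) = 72*(-158 + (4/3 + (16/5)**2/3)) = 72*(-158 + (4/3 + (1/3)*(256/25))) = 72*(-158 + (4/3 + 256/75)) = 72*(-158 + 356/75) = 72*(-11494/75) = -275856/25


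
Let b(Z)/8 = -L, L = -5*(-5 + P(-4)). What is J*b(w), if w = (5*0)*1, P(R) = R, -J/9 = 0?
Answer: 0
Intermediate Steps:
J = 0 (J = -9*0 = 0)
w = 0 (w = 0*1 = 0)
L = 45 (L = -5*(-5 - 4) = -5*(-9) = 45)
b(Z) = -360 (b(Z) = 8*(-1*45) = 8*(-45) = -360)
J*b(w) = 0*(-360) = 0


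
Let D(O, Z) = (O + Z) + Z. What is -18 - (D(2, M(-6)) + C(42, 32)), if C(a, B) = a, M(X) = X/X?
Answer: -64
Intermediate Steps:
M(X) = 1
D(O, Z) = O + 2*Z
-18 - (D(2, M(-6)) + C(42, 32)) = -18 - ((2 + 2*1) + 42) = -18 - ((2 + 2) + 42) = -18 - (4 + 42) = -18 - 1*46 = -18 - 46 = -64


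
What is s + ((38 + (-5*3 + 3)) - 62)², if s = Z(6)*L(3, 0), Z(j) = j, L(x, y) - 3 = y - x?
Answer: 1296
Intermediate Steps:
L(x, y) = 3 + y - x (L(x, y) = 3 + (y - x) = 3 + y - x)
s = 0 (s = 6*(3 + 0 - 1*3) = 6*(3 + 0 - 3) = 6*0 = 0)
s + ((38 + (-5*3 + 3)) - 62)² = 0 + ((38 + (-5*3 + 3)) - 62)² = 0 + ((38 + (-15 + 3)) - 62)² = 0 + ((38 - 12) - 62)² = 0 + (26 - 62)² = 0 + (-36)² = 0 + 1296 = 1296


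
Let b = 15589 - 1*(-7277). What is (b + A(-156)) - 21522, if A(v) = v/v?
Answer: 1345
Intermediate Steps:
A(v) = 1
b = 22866 (b = 15589 + 7277 = 22866)
(b + A(-156)) - 21522 = (22866 + 1) - 21522 = 22867 - 21522 = 1345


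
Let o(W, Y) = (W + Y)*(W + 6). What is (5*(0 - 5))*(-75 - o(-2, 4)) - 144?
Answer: 1931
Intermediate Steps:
o(W, Y) = (6 + W)*(W + Y) (o(W, Y) = (W + Y)*(6 + W) = (6 + W)*(W + Y))
(5*(0 - 5))*(-75 - o(-2, 4)) - 144 = (5*(0 - 5))*(-75 - ((-2)² + 6*(-2) + 6*4 - 2*4)) - 144 = (5*(-5))*(-75 - (4 - 12 + 24 - 8)) - 144 = -25*(-75 - 1*8) - 144 = -25*(-75 - 8) - 144 = -25*(-83) - 144 = 2075 - 144 = 1931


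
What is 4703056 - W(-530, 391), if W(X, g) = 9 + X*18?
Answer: 4712587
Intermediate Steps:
W(X, g) = 9 + 18*X
4703056 - W(-530, 391) = 4703056 - (9 + 18*(-530)) = 4703056 - (9 - 9540) = 4703056 - 1*(-9531) = 4703056 + 9531 = 4712587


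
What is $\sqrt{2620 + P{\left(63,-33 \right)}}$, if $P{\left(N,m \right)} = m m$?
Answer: $\sqrt{3709} \approx 60.902$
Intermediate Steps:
$P{\left(N,m \right)} = m^{2}$
$\sqrt{2620 + P{\left(63,-33 \right)}} = \sqrt{2620 + \left(-33\right)^{2}} = \sqrt{2620 + 1089} = \sqrt{3709}$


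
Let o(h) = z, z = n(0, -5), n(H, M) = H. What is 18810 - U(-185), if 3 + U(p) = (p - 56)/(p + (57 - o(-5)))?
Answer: 2407823/128 ≈ 18811.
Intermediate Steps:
z = 0
o(h) = 0
U(p) = -3 + (-56 + p)/(57 + p) (U(p) = -3 + (p - 56)/(p + (57 - 1*0)) = -3 + (-56 + p)/(p + (57 + 0)) = -3 + (-56 + p)/(p + 57) = -3 + (-56 + p)/(57 + p))
18810 - U(-185) = 18810 - (-227 - 2*(-185))/(57 - 185) = 18810 - (-227 + 370)/(-128) = 18810 - (-1)*143/128 = 18810 - 1*(-143/128) = 18810 + 143/128 = 2407823/128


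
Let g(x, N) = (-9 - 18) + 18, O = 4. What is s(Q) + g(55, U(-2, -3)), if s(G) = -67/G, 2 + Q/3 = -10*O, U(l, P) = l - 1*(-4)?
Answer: -1067/126 ≈ -8.4682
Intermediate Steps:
U(l, P) = 4 + l (U(l, P) = l + 4 = 4 + l)
Q = -126 (Q = -6 + 3*(-10*4) = -6 + 3*(-40) = -6 - 120 = -126)
g(x, N) = -9 (g(x, N) = -27 + 18 = -9)
s(Q) + g(55, U(-2, -3)) = -67/(-126) - 9 = -67*(-1/126) - 9 = 67/126 - 9 = -1067/126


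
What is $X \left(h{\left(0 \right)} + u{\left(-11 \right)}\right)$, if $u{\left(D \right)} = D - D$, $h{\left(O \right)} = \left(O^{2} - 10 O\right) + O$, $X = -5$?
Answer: $0$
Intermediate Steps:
$h{\left(O \right)} = O^{2} - 9 O$
$u{\left(D \right)} = 0$
$X \left(h{\left(0 \right)} + u{\left(-11 \right)}\right) = - 5 \left(0 \left(-9 + 0\right) + 0\right) = - 5 \left(0 \left(-9\right) + 0\right) = - 5 \left(0 + 0\right) = \left(-5\right) 0 = 0$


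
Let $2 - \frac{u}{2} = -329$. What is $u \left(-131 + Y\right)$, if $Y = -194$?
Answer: $-215150$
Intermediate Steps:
$u = 662$ ($u = 4 - -658 = 4 + 658 = 662$)
$u \left(-131 + Y\right) = 662 \left(-131 - 194\right) = 662 \left(-325\right) = -215150$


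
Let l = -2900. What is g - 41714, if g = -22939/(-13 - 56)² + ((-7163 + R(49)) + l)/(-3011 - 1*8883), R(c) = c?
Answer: -1181188885144/28313667 ≈ -41718.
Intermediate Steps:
g = -112579906/28313667 (g = -22939/(-13 - 56)² + ((-7163 + 49) - 2900)/(-3011 - 1*8883) = -22939/((-69)²) + (-7114 - 2900)/(-3011 - 8883) = -22939/4761 - 10014/(-11894) = -22939*1/4761 - 10014*(-1/11894) = -22939/4761 + 5007/5947 = -112579906/28313667 ≈ -3.9762)
g - 41714 = -112579906/28313667 - 41714 = -1181188885144/28313667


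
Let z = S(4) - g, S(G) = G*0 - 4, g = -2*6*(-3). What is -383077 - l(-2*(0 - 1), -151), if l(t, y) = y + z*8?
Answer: -382606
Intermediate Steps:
g = 36 (g = -12*(-3) = 36)
S(G) = -4 (S(G) = 0 - 4 = -4)
z = -40 (z = -4 - 1*36 = -4 - 36 = -40)
l(t, y) = -320 + y (l(t, y) = y - 40*8 = y - 320 = -320 + y)
-383077 - l(-2*(0 - 1), -151) = -383077 - (-320 - 151) = -383077 - 1*(-471) = -383077 + 471 = -382606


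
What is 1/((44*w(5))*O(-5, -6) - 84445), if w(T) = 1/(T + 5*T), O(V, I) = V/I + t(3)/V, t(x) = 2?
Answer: -225/18999982 ≈ -1.1842e-5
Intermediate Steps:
O(V, I) = 2/V + V/I (O(V, I) = V/I + 2/V = 2/V + V/I)
w(T) = 1/(6*T)
1/((44*w(5))*O(-5, -6) - 84445) = 1/((44*((1/6)/5))*(2/(-5) - 5/(-6)) - 84445) = 1/((44*((1/6)*(1/5)))*(2*(-1/5) - 5*(-1/6)) - 84445) = 1/((44*(1/30))*(-2/5 + 5/6) - 84445) = 1/((22/15)*(13/30) - 84445) = 1/(143/225 - 84445) = 1/(-18999982/225) = -225/18999982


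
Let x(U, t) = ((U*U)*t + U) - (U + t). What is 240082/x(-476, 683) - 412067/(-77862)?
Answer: 1638446489/309501450 ≈ 5.2938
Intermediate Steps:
x(U, t) = -t + t*U² (x(U, t) = (U²*t + U) + (-U - t) = (t*U² + U) + (-U - t) = (U + t*U²) + (-U - t) = -t + t*U²)
240082/x(-476, 683) - 412067/(-77862) = 240082/((683*(-1 + (-476)²))) - 412067/(-77862) = 240082/((683*(-1 + 226576))) - 412067*(-1/77862) = 240082/((683*226575)) + 412067/77862 = 240082/154750725 + 412067/77862 = 1638446489/309501450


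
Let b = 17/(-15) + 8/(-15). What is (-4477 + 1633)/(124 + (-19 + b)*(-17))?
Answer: -4266/713 ≈ -5.9832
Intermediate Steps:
b = -5/3 (b = 17*(-1/15) + 8*(-1/15) = -17/15 - 8/15 = -5/3 ≈ -1.6667)
(-4477 + 1633)/(124 + (-19 + b)*(-17)) = (-4477 + 1633)/(124 + (-19 - 5/3)*(-17)) = -2844/(124 - 62/3*(-17)) = -2844/(124 + 1054/3) = -2844/1426/3 = -2844*3/1426 = -4266/713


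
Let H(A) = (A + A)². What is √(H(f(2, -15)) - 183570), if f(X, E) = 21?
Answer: I*√181806 ≈ 426.39*I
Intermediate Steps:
H(A) = 4*A² (H(A) = (2*A)² = 4*A²)
√(H(f(2, -15)) - 183570) = √(4*21² - 183570) = √(4*441 - 183570) = √(1764 - 183570) = √(-181806) = I*√181806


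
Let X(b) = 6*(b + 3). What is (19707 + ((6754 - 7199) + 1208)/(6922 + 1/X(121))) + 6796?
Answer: 136490196079/5149969 ≈ 26503.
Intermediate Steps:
X(b) = 18 + 6*b (X(b) = 6*(3 + b) = 18 + 6*b)
(19707 + ((6754 - 7199) + 1208)/(6922 + 1/X(121))) + 6796 = (19707 + ((6754 - 7199) + 1208)/(6922 + 1/(18 + 6*121))) + 6796 = (19707 + (-445 + 1208)/(6922 + 1/(18 + 726))) + 6796 = (19707 + 763/(6922 + 1/744)) + 6796 = (19707 + 763/(5149969/744)) + 6796 = (19707 + 763*(744/5149969)) + 6796 = (19707 + 567672/5149969) + 6796 = 101491006755/5149969 + 6796 = 136490196079/5149969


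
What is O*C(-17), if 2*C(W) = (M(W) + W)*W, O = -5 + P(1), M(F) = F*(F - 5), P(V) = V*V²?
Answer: 12138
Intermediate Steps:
P(V) = V³
M(F) = F*(-5 + F)
O = -4 (O = -5 + 1³ = -5 + 1 = -4)
C(W) = W*(W + W*(-5 + W))/2 (C(W) = ((W*(-5 + W) + W)*W)/2 = ((W + W*(-5 + W))*W)/2 = (W*(W + W*(-5 + W)))/2 = W*(W + W*(-5 + W))/2)
O*C(-17) = -2*(-17)²*(-4 - 17) = -2*289*(-21) = -4*(-6069/2) = 12138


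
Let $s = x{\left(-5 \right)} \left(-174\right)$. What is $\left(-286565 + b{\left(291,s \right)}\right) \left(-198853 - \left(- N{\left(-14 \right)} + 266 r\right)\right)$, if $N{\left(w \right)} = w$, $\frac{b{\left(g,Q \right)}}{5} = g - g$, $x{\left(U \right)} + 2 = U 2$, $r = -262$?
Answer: $37017033875$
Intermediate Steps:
$x{\left(U \right)} = -2 + 2 U$ ($x{\left(U \right)} = -2 + U 2 = -2 + 2 U$)
$s = 2088$ ($s = \left(-2 + 2 \left(-5\right)\right) \left(-174\right) = \left(-2 - 10\right) \left(-174\right) = \left(-12\right) \left(-174\right) = 2088$)
$b{\left(g,Q \right)} = 0$ ($b{\left(g,Q \right)} = 5 \left(g - g\right) = 5 \cdot 0 = 0$)
$\left(-286565 + b{\left(291,s \right)}\right) \left(-198853 - \left(- N{\left(-14 \right)} + 266 r\right)\right) = \left(-286565 + 0\right) \left(-198853 - -69678\right) = - 286565 \left(-198853 + \left(-14 + 69692\right)\right) = - 286565 \left(-198853 + 69678\right) = \left(-286565\right) \left(-129175\right) = 37017033875$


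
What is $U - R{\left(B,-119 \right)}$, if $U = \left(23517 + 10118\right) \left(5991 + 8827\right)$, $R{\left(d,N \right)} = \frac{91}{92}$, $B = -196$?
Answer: $\frac{45853115469}{92} \approx 4.984 \cdot 10^{8}$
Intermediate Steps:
$R{\left(d,N \right)} = \frac{91}{92}$ ($R{\left(d,N \right)} = 91 \cdot \frac{1}{92} = \frac{91}{92}$)
$U = 498403430$ ($U = 33635 \cdot 14818 = 498403430$)
$U - R{\left(B,-119 \right)} = 498403430 - \frac{91}{92} = \frac{45853115469}{92}$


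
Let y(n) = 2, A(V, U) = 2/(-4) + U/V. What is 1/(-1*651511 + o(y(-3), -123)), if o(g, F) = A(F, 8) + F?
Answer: -246/160302103 ≈ -1.5346e-6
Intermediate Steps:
A(V, U) = -1/2 + U/V (A(V, U) = 2*(-1/4) + U/V = -1/2 + U/V)
o(g, F) = F + (8 - F/2)/F (o(g, F) = (8 - F/2)/F + F = F + (8 - F/2)/F)
1/(-1*651511 + o(y(-3), -123)) = 1/(-1*651511 + (-1/2 - 123 + 8/(-123))) = 1/(-651511 + (-1/2 - 123 + 8*(-1/123))) = 1/(-651511 + (-1/2 - 123 - 8/123)) = 1/(-651511 - 30397/246) = 1/(-160302103/246) = -246/160302103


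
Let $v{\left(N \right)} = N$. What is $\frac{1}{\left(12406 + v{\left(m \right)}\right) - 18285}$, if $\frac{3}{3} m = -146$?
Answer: $- \frac{1}{6025} \approx -0.00016598$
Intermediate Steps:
$m = -146$
$\frac{1}{\left(12406 + v{\left(m \right)}\right) - 18285} = \frac{1}{\left(12406 - 146\right) - 18285} = \frac{1}{12260 - 18285} = \frac{1}{-6025} = - \frac{1}{6025}$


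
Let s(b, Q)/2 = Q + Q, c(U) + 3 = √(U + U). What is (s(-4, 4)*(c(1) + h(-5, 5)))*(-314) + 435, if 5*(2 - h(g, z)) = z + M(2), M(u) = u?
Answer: 62463/5 - 5024*√2 ≈ 5387.6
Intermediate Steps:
c(U) = -3 + √2*√U (c(U) = -3 + √(U + U) = -3 + √(2*U) = -3 + √2*√U)
s(b, Q) = 4*Q (s(b, Q) = 2*(Q + Q) = 2*(2*Q) = 4*Q)
h(g, z) = 8/5 - z/5 (h(g, z) = 2 - (z + 2)/5 = 2 - (2 + z)/5 = 2 + (-⅖ - z/5) = 8/5 - z/5)
(s(-4, 4)*(c(1) + h(-5, 5)))*(-314) + 435 = ((4*4)*((-3 + √2*√1) + (8/5 - ⅕*5)))*(-314) + 435 = (16*((-3 + √2*1) + (8/5 - 1)))*(-314) + 435 = (16*((-3 + √2) + ⅗))*(-314) + 435 = (16*(-12/5 + √2))*(-314) + 435 = (-192/5 + 16*√2)*(-314) + 435 = (60288/5 - 5024*√2) + 435 = 62463/5 - 5024*√2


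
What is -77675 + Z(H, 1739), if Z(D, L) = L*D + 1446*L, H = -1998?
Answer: -1037603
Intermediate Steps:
Z(D, L) = 1446*L + D*L (Z(D, L) = D*L + 1446*L = 1446*L + D*L)
-77675 + Z(H, 1739) = -77675 + 1739*(1446 - 1998) = -77675 + 1739*(-552) = -77675 - 959928 = -1037603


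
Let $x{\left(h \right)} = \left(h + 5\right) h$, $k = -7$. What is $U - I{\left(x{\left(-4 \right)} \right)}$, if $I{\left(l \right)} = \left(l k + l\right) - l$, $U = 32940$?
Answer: $32912$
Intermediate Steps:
$x{\left(h \right)} = h \left(5 + h\right)$ ($x{\left(h \right)} = \left(5 + h\right) h = h \left(5 + h\right)$)
$I{\left(l \right)} = - 7 l$ ($I{\left(l \right)} = \left(l \left(-7\right) + l\right) - l = \left(- 7 l + l\right) - l = - 6 l - l = - 7 l$)
$U - I{\left(x{\left(-4 \right)} \right)} = 32940 - - 7 \left(- 4 \left(5 - 4\right)\right) = 32940 - - 7 \left(\left(-4\right) 1\right) = 32940 - \left(-7\right) \left(-4\right) = 32940 - 28 = 32912$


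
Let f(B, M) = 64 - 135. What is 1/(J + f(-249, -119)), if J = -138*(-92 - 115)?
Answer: 1/28495 ≈ 3.5094e-5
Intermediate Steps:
f(B, M) = -71
J = 28566 (J = -138*(-207) = 28566)
1/(J + f(-249, -119)) = 1/(28566 - 71) = 1/28495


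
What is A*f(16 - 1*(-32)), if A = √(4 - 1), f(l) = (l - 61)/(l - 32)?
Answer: -13*√3/16 ≈ -1.4073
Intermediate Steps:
f(l) = (-61 + l)/(-32 + l)
A = √3 ≈ 1.7320
A*f(16 - 1*(-32)) = √3*((-61 + (16 - 1*(-32)))/(-32 + (16 - 1*(-32)))) = √3*((-61 + (16 + 32))/(-32 + (16 + 32))) = √3*((-61 + 48)/(-32 + 48)) = √3*(-13/16) = -13*√3/16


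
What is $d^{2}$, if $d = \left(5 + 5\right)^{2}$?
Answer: $10000$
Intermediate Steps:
$d = 100$ ($d = 10^{2} = 100$)
$d^{2} = 100^{2} = 10000$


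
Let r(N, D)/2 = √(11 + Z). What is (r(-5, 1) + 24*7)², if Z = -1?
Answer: 28264 + 672*√10 ≈ 30389.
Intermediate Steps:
r(N, D) = 2*√10 (r(N, D) = 2*√(11 - 1) = 2*√10)
(r(-5, 1) + 24*7)² = (2*√10 + 24*7)² = (2*√10 + 168)² = (168 + 2*√10)²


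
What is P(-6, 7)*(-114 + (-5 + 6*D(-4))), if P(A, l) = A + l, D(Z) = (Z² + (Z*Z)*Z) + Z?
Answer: -431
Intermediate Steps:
D(Z) = Z + Z² + Z³ (D(Z) = (Z² + Z²*Z) + Z = (Z² + Z³) + Z = Z + Z² + Z³)
P(-6, 7)*(-114 + (-5 + 6*D(-4))) = (-6 + 7)*(-114 + (-5 + 6*(-4*(1 - 4 + (-4)²)))) = 1*(-114 + (-5 + 6*(-4*(1 - 4 + 16)))) = 1*(-114 + (-5 + 6*(-4*13))) = 1*(-114 + (-5 + 6*(-52))) = 1*(-114 + (-5 - 312)) = 1*(-114 - 317) = 1*(-431) = -431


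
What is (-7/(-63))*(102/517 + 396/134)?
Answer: 36400/103917 ≈ 0.35028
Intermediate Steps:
(-7/(-63))*(102/517 + 396/134) = (-7*(-1/63))*(102*(1/517) + 396*(1/134)) = (102/517 + 198/67)/9 = (1/9)*(109200/34639) = 36400/103917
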